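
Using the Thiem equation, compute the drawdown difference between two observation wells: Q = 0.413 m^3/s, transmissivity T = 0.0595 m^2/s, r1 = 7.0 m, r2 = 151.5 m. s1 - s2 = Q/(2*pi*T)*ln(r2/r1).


Thiem equation: s1 - s2 = Q/(2*pi*T) * ln(r2/r1).
ln(r2/r1) = ln(151.5/7.0) = 3.0747.
Q/(2*pi*T) = 0.413 / (2*pi*0.0595) = 0.413 / 0.3738 = 1.1047.
s1 - s2 = 1.1047 * 3.0747 = 3.3967 m.

3.3967


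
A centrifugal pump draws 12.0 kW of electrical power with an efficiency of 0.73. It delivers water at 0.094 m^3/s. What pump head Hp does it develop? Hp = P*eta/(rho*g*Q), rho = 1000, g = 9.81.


Pump head formula: Hp = P * eta / (rho * g * Q).
Numerator: P * eta = 12.0 * 1000 * 0.73 = 8760.0 W.
Denominator: rho * g * Q = 1000 * 9.81 * 0.094 = 922.14.
Hp = 8760.0 / 922.14 = 9.5 m.

9.5


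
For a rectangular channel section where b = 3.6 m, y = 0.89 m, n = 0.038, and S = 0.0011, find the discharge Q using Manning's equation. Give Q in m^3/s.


For a rectangular channel, the cross-sectional area A = b * y = 3.6 * 0.89 = 3.2 m^2.
The wetted perimeter P = b + 2y = 3.6 + 2*0.89 = 5.38 m.
Hydraulic radius R = A/P = 3.2/5.38 = 0.5955 m.
Velocity V = (1/n)*R^(2/3)*S^(1/2) = (1/0.038)*0.5955^(2/3)*0.0011^(1/2) = 0.6178 m/s.
Discharge Q = A * V = 3.2 * 0.6178 = 1.979 m^3/s.

1.979


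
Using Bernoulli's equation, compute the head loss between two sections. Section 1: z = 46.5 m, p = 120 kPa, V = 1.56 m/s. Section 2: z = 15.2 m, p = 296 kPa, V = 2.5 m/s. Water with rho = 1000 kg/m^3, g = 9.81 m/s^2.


Total head at each section: H = z + p/(rho*g) + V^2/(2g).
H1 = 46.5 + 120*1000/(1000*9.81) + 1.56^2/(2*9.81)
   = 46.5 + 12.232 + 0.124
   = 58.856 m.
H2 = 15.2 + 296*1000/(1000*9.81) + 2.5^2/(2*9.81)
   = 15.2 + 30.173 + 0.3186
   = 45.692 m.
h_L = H1 - H2 = 58.856 - 45.692 = 13.165 m.

13.165


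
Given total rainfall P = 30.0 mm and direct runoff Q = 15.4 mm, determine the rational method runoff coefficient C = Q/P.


The runoff coefficient C = runoff depth / rainfall depth.
C = 15.4 / 30.0
  = 0.5133.

0.5133


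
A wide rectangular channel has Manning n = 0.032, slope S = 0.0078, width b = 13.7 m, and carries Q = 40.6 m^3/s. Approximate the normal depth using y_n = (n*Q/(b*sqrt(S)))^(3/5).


We use the wide-channel approximation y_n = (n*Q/(b*sqrt(S)))^(3/5).
sqrt(S) = sqrt(0.0078) = 0.088318.
Numerator: n*Q = 0.032 * 40.6 = 1.2992.
Denominator: b*sqrt(S) = 13.7 * 0.088318 = 1.209957.
arg = 1.0738.
y_n = 1.0738^(3/5) = 1.0436 m.

1.0436


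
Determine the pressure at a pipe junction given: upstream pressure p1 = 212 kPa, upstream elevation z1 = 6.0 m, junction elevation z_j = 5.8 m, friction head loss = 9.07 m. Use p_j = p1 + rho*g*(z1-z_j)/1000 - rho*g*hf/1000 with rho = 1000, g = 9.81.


Junction pressure: p_j = p1 + rho*g*(z1 - z_j)/1000 - rho*g*hf/1000.
Elevation term = 1000*9.81*(6.0 - 5.8)/1000 = 1.962 kPa.
Friction term = 1000*9.81*9.07/1000 = 88.977 kPa.
p_j = 212 + 1.962 - 88.977 = 124.99 kPa.

124.99


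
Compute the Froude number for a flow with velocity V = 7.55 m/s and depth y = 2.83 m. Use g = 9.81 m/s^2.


The Froude number is defined as Fr = V / sqrt(g*y).
g*y = 9.81 * 2.83 = 27.7623.
sqrt(g*y) = sqrt(27.7623) = 5.269.
Fr = 7.55 / 5.269 = 1.4329.

1.4329


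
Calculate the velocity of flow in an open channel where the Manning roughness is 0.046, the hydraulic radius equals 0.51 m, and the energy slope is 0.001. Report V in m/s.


Manning's equation gives V = (1/n) * R^(2/3) * S^(1/2).
First, compute R^(2/3) = 0.51^(2/3) = 0.6383.
Next, S^(1/2) = 0.001^(1/2) = 0.031623.
Then 1/n = 1/0.046 = 21.74.
V = 21.74 * 0.6383 * 0.031623 = 0.4388 m/s.

0.4388


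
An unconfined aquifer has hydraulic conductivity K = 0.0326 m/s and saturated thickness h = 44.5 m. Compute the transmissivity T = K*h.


Transmissivity is defined as T = K * h.
T = 0.0326 * 44.5
  = 1.4507 m^2/s.

1.4507


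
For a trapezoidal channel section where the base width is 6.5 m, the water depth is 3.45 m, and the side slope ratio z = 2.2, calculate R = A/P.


For a trapezoidal section with side slope z:
A = (b + z*y)*y = (6.5 + 2.2*3.45)*3.45 = 48.611 m^2.
P = b + 2*y*sqrt(1 + z^2) = 6.5 + 2*3.45*sqrt(1 + 2.2^2) = 23.175 m.
R = A/P = 48.611 / 23.175 = 2.0976 m.

2.0976


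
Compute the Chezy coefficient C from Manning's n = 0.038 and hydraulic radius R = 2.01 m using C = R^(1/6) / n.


The Chezy coefficient relates to Manning's n through C = R^(1/6) / n.
R^(1/6) = 2.01^(1/6) = 1.123395.
C = 1.123395 / 0.038 = 29.56 m^(1/2)/s.

29.56


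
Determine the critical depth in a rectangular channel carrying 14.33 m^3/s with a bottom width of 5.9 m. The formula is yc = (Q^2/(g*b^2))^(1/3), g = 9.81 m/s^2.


Using yc = (Q^2 / (g * b^2))^(1/3):
Q^2 = 14.33^2 = 205.35.
g * b^2 = 9.81 * 5.9^2 = 9.81 * 34.81 = 341.49.
Q^2 / (g*b^2) = 205.35 / 341.49 = 0.6013.
yc = 0.6013^(1/3) = 0.8441 m.

0.8441


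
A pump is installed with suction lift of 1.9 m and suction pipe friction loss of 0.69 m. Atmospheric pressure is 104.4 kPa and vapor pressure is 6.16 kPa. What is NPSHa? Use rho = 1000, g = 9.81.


NPSHa = p_atm/(rho*g) - z_s - hf_s - p_vap/(rho*g).
p_atm/(rho*g) = 104.4*1000 / (1000*9.81) = 10.642 m.
p_vap/(rho*g) = 6.16*1000 / (1000*9.81) = 0.628 m.
NPSHa = 10.642 - 1.9 - 0.69 - 0.628
      = 7.42 m.

7.42


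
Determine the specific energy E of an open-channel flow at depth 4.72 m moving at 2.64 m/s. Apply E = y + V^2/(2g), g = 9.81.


Specific energy E = y + V^2/(2g).
Velocity head = V^2/(2g) = 2.64^2 / (2*9.81) = 6.9696 / 19.62 = 0.3552 m.
E = 4.72 + 0.3552 = 5.0752 m.

5.0752


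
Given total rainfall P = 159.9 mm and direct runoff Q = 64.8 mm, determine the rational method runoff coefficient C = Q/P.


The runoff coefficient C = runoff depth / rainfall depth.
C = 64.8 / 159.9
  = 0.4053.

0.4053


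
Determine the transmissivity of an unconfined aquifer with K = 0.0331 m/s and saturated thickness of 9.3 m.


Transmissivity is defined as T = K * h.
T = 0.0331 * 9.3
  = 0.3078 m^2/s.

0.3078


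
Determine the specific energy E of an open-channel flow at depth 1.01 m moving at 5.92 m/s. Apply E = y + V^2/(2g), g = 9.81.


Specific energy E = y + V^2/(2g).
Velocity head = V^2/(2g) = 5.92^2 / (2*9.81) = 35.0464 / 19.62 = 1.7863 m.
E = 1.01 + 1.7863 = 2.7963 m.

2.7963


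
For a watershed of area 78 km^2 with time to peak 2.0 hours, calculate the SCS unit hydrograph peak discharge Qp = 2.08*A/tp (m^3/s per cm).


SCS formula: Qp = 2.08 * A / tp.
Qp = 2.08 * 78 / 2.0
   = 162.24 / 2.0
   = 81.12 m^3/s per cm.

81.12


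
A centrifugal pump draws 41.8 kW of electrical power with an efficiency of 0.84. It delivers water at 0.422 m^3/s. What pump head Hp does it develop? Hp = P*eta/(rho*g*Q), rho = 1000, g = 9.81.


Pump head formula: Hp = P * eta / (rho * g * Q).
Numerator: P * eta = 41.8 * 1000 * 0.84 = 35112.0 W.
Denominator: rho * g * Q = 1000 * 9.81 * 0.422 = 4139.82.
Hp = 35112.0 / 4139.82 = 8.48 m.

8.48


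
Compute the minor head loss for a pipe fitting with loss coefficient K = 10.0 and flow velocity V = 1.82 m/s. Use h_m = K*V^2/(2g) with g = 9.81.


Minor loss formula: h_m = K * V^2/(2g).
V^2 = 1.82^2 = 3.3124.
V^2/(2g) = 3.3124 / 19.62 = 0.1688 m.
h_m = 10.0 * 0.1688 = 1.6883 m.

1.6883


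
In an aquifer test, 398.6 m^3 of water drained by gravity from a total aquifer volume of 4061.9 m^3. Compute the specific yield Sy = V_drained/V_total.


Specific yield Sy = Volume drained / Total volume.
Sy = 398.6 / 4061.9
   = 0.0981.

0.0981


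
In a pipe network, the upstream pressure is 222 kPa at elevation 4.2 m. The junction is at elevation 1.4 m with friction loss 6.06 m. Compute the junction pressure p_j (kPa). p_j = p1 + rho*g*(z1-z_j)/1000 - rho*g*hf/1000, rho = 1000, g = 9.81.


Junction pressure: p_j = p1 + rho*g*(z1 - z_j)/1000 - rho*g*hf/1000.
Elevation term = 1000*9.81*(4.2 - 1.4)/1000 = 27.468 kPa.
Friction term = 1000*9.81*6.06/1000 = 59.449 kPa.
p_j = 222 + 27.468 - 59.449 = 190.02 kPa.

190.02


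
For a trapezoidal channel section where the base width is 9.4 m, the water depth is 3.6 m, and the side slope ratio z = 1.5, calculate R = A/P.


For a trapezoidal section with side slope z:
A = (b + z*y)*y = (9.4 + 1.5*3.6)*3.6 = 53.28 m^2.
P = b + 2*y*sqrt(1 + z^2) = 9.4 + 2*3.6*sqrt(1 + 1.5^2) = 22.38 m.
R = A/P = 53.28 / 22.38 = 2.3807 m.

2.3807


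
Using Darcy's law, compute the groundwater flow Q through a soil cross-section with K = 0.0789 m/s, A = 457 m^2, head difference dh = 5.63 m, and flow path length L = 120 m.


Darcy's law: Q = K * A * i, where i = dh/L.
Hydraulic gradient i = 5.63 / 120 = 0.046917.
Q = 0.0789 * 457 * 0.046917
  = 1.6917 m^3/s.

1.6917


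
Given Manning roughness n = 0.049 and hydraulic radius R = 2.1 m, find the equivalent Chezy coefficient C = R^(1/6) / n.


The Chezy coefficient relates to Manning's n through C = R^(1/6) / n.
R^(1/6) = 2.1^(1/6) = 1.131627.
C = 1.131627 / 0.049 = 23.09 m^(1/2)/s.

23.09


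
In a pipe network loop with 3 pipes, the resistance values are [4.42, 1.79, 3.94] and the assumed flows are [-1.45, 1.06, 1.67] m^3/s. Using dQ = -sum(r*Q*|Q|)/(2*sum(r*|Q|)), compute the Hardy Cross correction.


Numerator terms (r*Q*|Q|): 4.42*-1.45*|-1.45| = -9.293; 1.79*1.06*|1.06| = 2.0112; 3.94*1.67*|1.67| = 10.9883.
Sum of numerator = 3.7065.
Denominator terms (r*|Q|): 4.42*|-1.45| = 6.409; 1.79*|1.06| = 1.8974; 3.94*|1.67| = 6.5798.
2 * sum of denominator = 2 * 14.8862 = 29.7724.
dQ = -3.7065 / 29.7724 = -0.1245 m^3/s.

-0.1245


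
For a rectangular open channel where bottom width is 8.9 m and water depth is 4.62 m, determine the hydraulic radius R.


For a rectangular section:
Flow area A = b * y = 8.9 * 4.62 = 41.12 m^2.
Wetted perimeter P = b + 2y = 8.9 + 2*4.62 = 18.14 m.
Hydraulic radius R = A/P = 41.12 / 18.14 = 2.2667 m.

2.2667


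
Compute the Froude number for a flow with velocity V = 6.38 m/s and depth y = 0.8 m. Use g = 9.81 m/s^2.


The Froude number is defined as Fr = V / sqrt(g*y).
g*y = 9.81 * 0.8 = 7.848.
sqrt(g*y) = sqrt(7.848) = 2.8014.
Fr = 6.38 / 2.8014 = 2.2774.

2.2774


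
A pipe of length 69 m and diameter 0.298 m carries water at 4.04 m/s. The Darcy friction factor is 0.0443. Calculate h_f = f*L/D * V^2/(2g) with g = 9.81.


Darcy-Weisbach equation: h_f = f * (L/D) * V^2/(2g).
f * L/D = 0.0443 * 69/0.298 = 10.2574.
V^2/(2g) = 4.04^2 / (2*9.81) = 16.3216 / 19.62 = 0.8319 m.
h_f = 10.2574 * 0.8319 = 8.533 m.

8.533


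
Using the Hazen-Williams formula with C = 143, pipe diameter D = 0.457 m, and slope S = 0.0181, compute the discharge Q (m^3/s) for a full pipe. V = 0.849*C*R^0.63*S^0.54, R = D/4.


For a full circular pipe, R = D/4 = 0.457/4 = 0.1143 m.
V = 0.849 * 143 * 0.1143^0.63 * 0.0181^0.54
  = 0.849 * 143 * 0.254947 * 0.11459
  = 3.5468 m/s.
Pipe area A = pi*D^2/4 = pi*0.457^2/4 = 0.164 m^2.
Q = A * V = 0.164 * 3.5468 = 0.5818 m^3/s.

0.5818


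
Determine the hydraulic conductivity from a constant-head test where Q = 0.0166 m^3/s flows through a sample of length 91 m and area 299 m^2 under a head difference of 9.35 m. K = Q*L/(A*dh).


From K = Q*L / (A*dh):
Numerator: Q*L = 0.0166 * 91 = 1.5106.
Denominator: A*dh = 299 * 9.35 = 2795.65.
K = 1.5106 / 2795.65 = 0.00054 m/s.

0.00054


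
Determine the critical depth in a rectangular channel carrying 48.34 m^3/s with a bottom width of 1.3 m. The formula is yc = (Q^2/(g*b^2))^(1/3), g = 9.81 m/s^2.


Using yc = (Q^2 / (g * b^2))^(1/3):
Q^2 = 48.34^2 = 2336.76.
g * b^2 = 9.81 * 1.3^2 = 9.81 * 1.69 = 16.58.
Q^2 / (g*b^2) = 2336.76 / 16.58 = 140.9385.
yc = 140.9385^(1/3) = 5.2042 m.

5.2042


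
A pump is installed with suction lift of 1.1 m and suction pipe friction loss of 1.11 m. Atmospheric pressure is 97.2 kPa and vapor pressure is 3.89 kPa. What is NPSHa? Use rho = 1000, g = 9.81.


NPSHa = p_atm/(rho*g) - z_s - hf_s - p_vap/(rho*g).
p_atm/(rho*g) = 97.2*1000 / (1000*9.81) = 9.908 m.
p_vap/(rho*g) = 3.89*1000 / (1000*9.81) = 0.397 m.
NPSHa = 9.908 - 1.1 - 1.11 - 0.397
      = 7.3 m.

7.3


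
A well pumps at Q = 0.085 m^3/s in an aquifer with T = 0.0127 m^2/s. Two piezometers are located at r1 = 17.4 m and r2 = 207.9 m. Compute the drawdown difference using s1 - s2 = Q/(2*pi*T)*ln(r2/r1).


Thiem equation: s1 - s2 = Q/(2*pi*T) * ln(r2/r1).
ln(r2/r1) = ln(207.9/17.4) = 2.4806.
Q/(2*pi*T) = 0.085 / (2*pi*0.0127) = 0.085 / 0.0798 = 1.0652.
s1 - s2 = 1.0652 * 2.4806 = 2.6423 m.

2.6423


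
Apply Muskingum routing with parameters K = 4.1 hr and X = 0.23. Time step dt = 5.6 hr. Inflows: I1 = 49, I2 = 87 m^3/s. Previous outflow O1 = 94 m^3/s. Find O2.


Muskingum coefficients:
denom = 2*K*(1-X) + dt = 2*4.1*(1-0.23) + 5.6 = 11.914.
C0 = (dt - 2*K*X)/denom = (5.6 - 2*4.1*0.23)/11.914 = 0.3117.
C1 = (dt + 2*K*X)/denom = (5.6 + 2*4.1*0.23)/11.914 = 0.6283.
C2 = (2*K*(1-X) - dt)/denom = 0.0599.
O2 = C0*I2 + C1*I1 + C2*O1
   = 0.3117*87 + 0.6283*49 + 0.0599*94
   = 63.54 m^3/s.

63.54


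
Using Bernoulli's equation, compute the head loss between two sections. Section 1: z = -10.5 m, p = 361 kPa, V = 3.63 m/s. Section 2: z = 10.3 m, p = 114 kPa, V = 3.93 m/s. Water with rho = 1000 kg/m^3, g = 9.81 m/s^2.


Total head at each section: H = z + p/(rho*g) + V^2/(2g).
H1 = -10.5 + 361*1000/(1000*9.81) + 3.63^2/(2*9.81)
   = -10.5 + 36.799 + 0.6716
   = 26.971 m.
H2 = 10.3 + 114*1000/(1000*9.81) + 3.93^2/(2*9.81)
   = 10.3 + 11.621 + 0.7872
   = 22.708 m.
h_L = H1 - H2 = 26.971 - 22.708 = 4.263 m.

4.263


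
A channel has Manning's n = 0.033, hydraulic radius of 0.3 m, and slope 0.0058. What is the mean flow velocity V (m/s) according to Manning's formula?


Manning's equation gives V = (1/n) * R^(2/3) * S^(1/2).
First, compute R^(2/3) = 0.3^(2/3) = 0.4481.
Next, S^(1/2) = 0.0058^(1/2) = 0.076158.
Then 1/n = 1/0.033 = 30.3.
V = 30.3 * 0.4481 * 0.076158 = 1.0342 m/s.

1.0342


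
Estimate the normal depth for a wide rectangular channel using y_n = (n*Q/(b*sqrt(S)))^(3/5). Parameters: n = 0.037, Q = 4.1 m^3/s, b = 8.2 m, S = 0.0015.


We use the wide-channel approximation y_n = (n*Q/(b*sqrt(S)))^(3/5).
sqrt(S) = sqrt(0.0015) = 0.03873.
Numerator: n*Q = 0.037 * 4.1 = 0.1517.
Denominator: b*sqrt(S) = 8.2 * 0.03873 = 0.317586.
arg = 0.4777.
y_n = 0.4777^(3/5) = 0.6419 m.

0.6419


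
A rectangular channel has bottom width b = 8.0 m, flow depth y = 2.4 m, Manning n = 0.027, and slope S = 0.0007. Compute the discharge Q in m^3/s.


For a rectangular channel, the cross-sectional area A = b * y = 8.0 * 2.4 = 19.2 m^2.
The wetted perimeter P = b + 2y = 8.0 + 2*2.4 = 12.8 m.
Hydraulic radius R = A/P = 19.2/12.8 = 1.5 m.
Velocity V = (1/n)*R^(2/3)*S^(1/2) = (1/0.027)*1.5^(2/3)*0.0007^(1/2) = 1.284 m/s.
Discharge Q = A * V = 19.2 * 1.284 = 24.654 m^3/s.

24.654


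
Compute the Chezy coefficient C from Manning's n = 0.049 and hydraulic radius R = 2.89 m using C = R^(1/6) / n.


The Chezy coefficient relates to Manning's n through C = R^(1/6) / n.
R^(1/6) = 2.89^(1/6) = 1.193483.
C = 1.193483 / 0.049 = 24.36 m^(1/2)/s.

24.36


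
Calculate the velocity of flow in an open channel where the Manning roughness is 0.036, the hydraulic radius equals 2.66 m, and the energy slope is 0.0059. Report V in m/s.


Manning's equation gives V = (1/n) * R^(2/3) * S^(1/2).
First, compute R^(2/3) = 2.66^(2/3) = 1.9198.
Next, S^(1/2) = 0.0059^(1/2) = 0.076811.
Then 1/n = 1/0.036 = 27.78.
V = 27.78 * 1.9198 * 0.076811 = 4.0962 m/s.

4.0962


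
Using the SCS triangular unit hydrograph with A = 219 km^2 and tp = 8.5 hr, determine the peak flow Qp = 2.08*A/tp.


SCS formula: Qp = 2.08 * A / tp.
Qp = 2.08 * 219 / 8.5
   = 455.52 / 8.5
   = 53.59 m^3/s per cm.

53.59


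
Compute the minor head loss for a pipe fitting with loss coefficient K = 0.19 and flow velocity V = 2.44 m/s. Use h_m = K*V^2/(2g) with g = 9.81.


Minor loss formula: h_m = K * V^2/(2g).
V^2 = 2.44^2 = 5.9536.
V^2/(2g) = 5.9536 / 19.62 = 0.3034 m.
h_m = 0.19 * 0.3034 = 0.0577 m.

0.0577


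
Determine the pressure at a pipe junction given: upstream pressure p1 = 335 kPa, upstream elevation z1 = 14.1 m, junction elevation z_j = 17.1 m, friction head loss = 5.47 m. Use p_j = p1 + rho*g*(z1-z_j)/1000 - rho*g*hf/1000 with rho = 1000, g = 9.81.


Junction pressure: p_j = p1 + rho*g*(z1 - z_j)/1000 - rho*g*hf/1000.
Elevation term = 1000*9.81*(14.1 - 17.1)/1000 = -29.43 kPa.
Friction term = 1000*9.81*5.47/1000 = 53.661 kPa.
p_j = 335 + -29.43 - 53.661 = 251.91 kPa.

251.91


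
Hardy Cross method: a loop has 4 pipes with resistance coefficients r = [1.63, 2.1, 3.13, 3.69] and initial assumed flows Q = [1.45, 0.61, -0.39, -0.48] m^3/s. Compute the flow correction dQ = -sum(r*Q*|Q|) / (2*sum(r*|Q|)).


Numerator terms (r*Q*|Q|): 1.63*1.45*|1.45| = 3.4271; 2.1*0.61*|0.61| = 0.7814; 3.13*-0.39*|-0.39| = -0.4761; 3.69*-0.48*|-0.48| = -0.8502.
Sum of numerator = 2.8822.
Denominator terms (r*|Q|): 1.63*|1.45| = 2.3635; 2.1*|0.61| = 1.281; 3.13*|-0.39| = 1.2207; 3.69*|-0.48| = 1.7712.
2 * sum of denominator = 2 * 6.6364 = 13.2728.
dQ = -2.8822 / 13.2728 = -0.2172 m^3/s.

-0.2172


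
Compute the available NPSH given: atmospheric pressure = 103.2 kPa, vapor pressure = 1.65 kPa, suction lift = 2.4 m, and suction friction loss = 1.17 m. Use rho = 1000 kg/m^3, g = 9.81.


NPSHa = p_atm/(rho*g) - z_s - hf_s - p_vap/(rho*g).
p_atm/(rho*g) = 103.2*1000 / (1000*9.81) = 10.52 m.
p_vap/(rho*g) = 1.65*1000 / (1000*9.81) = 0.168 m.
NPSHa = 10.52 - 2.4 - 1.17 - 0.168
      = 6.78 m.

6.78


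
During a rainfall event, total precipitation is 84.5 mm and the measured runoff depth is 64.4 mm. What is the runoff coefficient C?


The runoff coefficient C = runoff depth / rainfall depth.
C = 64.4 / 84.5
  = 0.7621.

0.7621


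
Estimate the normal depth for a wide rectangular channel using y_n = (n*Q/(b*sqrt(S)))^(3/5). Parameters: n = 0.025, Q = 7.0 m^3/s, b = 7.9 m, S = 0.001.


We use the wide-channel approximation y_n = (n*Q/(b*sqrt(S)))^(3/5).
sqrt(S) = sqrt(0.001) = 0.031623.
Numerator: n*Q = 0.025 * 7.0 = 0.175.
Denominator: b*sqrt(S) = 7.9 * 0.031623 = 0.249822.
arg = 0.7005.
y_n = 0.7005^(3/5) = 0.8077 m.

0.8077


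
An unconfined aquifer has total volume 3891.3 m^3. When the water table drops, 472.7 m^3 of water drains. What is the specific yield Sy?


Specific yield Sy = Volume drained / Total volume.
Sy = 472.7 / 3891.3
   = 0.1215.

0.1215


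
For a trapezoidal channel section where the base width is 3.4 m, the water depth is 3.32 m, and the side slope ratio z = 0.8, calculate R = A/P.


For a trapezoidal section with side slope z:
A = (b + z*y)*y = (3.4 + 0.8*3.32)*3.32 = 20.106 m^2.
P = b + 2*y*sqrt(1 + z^2) = 3.4 + 2*3.32*sqrt(1 + 0.8^2) = 11.903 m.
R = A/P = 20.106 / 11.903 = 1.6891 m.

1.6891


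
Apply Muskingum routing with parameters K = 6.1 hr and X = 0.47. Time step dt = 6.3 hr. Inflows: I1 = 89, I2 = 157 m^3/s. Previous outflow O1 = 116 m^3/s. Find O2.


Muskingum coefficients:
denom = 2*K*(1-X) + dt = 2*6.1*(1-0.47) + 6.3 = 12.766.
C0 = (dt - 2*K*X)/denom = (6.3 - 2*6.1*0.47)/12.766 = 0.0443.
C1 = (dt + 2*K*X)/denom = (6.3 + 2*6.1*0.47)/12.766 = 0.9427.
C2 = (2*K*(1-X) - dt)/denom = 0.013.
O2 = C0*I2 + C1*I1 + C2*O1
   = 0.0443*157 + 0.9427*89 + 0.013*116
   = 92.37 m^3/s.

92.37


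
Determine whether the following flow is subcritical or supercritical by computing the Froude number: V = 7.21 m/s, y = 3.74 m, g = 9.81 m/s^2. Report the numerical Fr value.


The Froude number is defined as Fr = V / sqrt(g*y).
g*y = 9.81 * 3.74 = 36.6894.
sqrt(g*y) = sqrt(36.6894) = 6.0572.
Fr = 7.21 / 6.0572 = 1.1903.
Since Fr > 1, the flow is supercritical.

1.1903


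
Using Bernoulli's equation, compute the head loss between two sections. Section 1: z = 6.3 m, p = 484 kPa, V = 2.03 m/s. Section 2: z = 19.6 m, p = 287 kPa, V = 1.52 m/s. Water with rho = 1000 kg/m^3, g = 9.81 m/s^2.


Total head at each section: H = z + p/(rho*g) + V^2/(2g).
H1 = 6.3 + 484*1000/(1000*9.81) + 2.03^2/(2*9.81)
   = 6.3 + 49.337 + 0.21
   = 55.847 m.
H2 = 19.6 + 287*1000/(1000*9.81) + 1.52^2/(2*9.81)
   = 19.6 + 29.256 + 0.1178
   = 48.974 m.
h_L = H1 - H2 = 55.847 - 48.974 = 6.874 m.

6.874


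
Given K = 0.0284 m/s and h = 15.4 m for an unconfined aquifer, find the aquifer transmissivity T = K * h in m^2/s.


Transmissivity is defined as T = K * h.
T = 0.0284 * 15.4
  = 0.4374 m^2/s.

0.4374


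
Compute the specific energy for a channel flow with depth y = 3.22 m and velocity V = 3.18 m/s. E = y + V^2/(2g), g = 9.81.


Specific energy E = y + V^2/(2g).
Velocity head = V^2/(2g) = 3.18^2 / (2*9.81) = 10.1124 / 19.62 = 0.5154 m.
E = 3.22 + 0.5154 = 3.7354 m.

3.7354


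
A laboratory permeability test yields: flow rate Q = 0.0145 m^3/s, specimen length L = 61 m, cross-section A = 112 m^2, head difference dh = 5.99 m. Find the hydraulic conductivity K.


From K = Q*L / (A*dh):
Numerator: Q*L = 0.0145 * 61 = 0.8845.
Denominator: A*dh = 112 * 5.99 = 670.88.
K = 0.8845 / 670.88 = 0.001318 m/s.

0.001318


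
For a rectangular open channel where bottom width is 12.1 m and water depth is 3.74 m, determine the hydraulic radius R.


For a rectangular section:
Flow area A = b * y = 12.1 * 3.74 = 45.25 m^2.
Wetted perimeter P = b + 2y = 12.1 + 2*3.74 = 19.58 m.
Hydraulic radius R = A/P = 45.25 / 19.58 = 2.3112 m.

2.3112


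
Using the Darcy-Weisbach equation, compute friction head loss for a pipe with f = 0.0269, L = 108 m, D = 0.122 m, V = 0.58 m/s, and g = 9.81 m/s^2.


Darcy-Weisbach equation: h_f = f * (L/D) * V^2/(2g).
f * L/D = 0.0269 * 108/0.122 = 23.8131.
V^2/(2g) = 0.58^2 / (2*9.81) = 0.3364 / 19.62 = 0.0171 m.
h_f = 23.8131 * 0.0171 = 0.408 m.

0.408


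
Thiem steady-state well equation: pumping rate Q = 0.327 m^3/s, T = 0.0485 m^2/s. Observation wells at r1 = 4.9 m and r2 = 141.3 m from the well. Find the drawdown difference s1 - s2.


Thiem equation: s1 - s2 = Q/(2*pi*T) * ln(r2/r1).
ln(r2/r1) = ln(141.3/4.9) = 3.3617.
Q/(2*pi*T) = 0.327 / (2*pi*0.0485) = 0.327 / 0.3047 = 1.0731.
s1 - s2 = 1.0731 * 3.3617 = 3.6073 m.

3.6073


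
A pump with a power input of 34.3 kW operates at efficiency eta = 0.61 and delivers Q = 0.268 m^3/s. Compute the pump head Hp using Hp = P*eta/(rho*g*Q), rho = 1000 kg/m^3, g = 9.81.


Pump head formula: Hp = P * eta / (rho * g * Q).
Numerator: P * eta = 34.3 * 1000 * 0.61 = 20923.0 W.
Denominator: rho * g * Q = 1000 * 9.81 * 0.268 = 2629.08.
Hp = 20923.0 / 2629.08 = 7.96 m.

7.96


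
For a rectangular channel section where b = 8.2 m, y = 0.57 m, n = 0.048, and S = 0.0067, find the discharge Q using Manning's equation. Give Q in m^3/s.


For a rectangular channel, the cross-sectional area A = b * y = 8.2 * 0.57 = 4.67 m^2.
The wetted perimeter P = b + 2y = 8.2 + 2*0.57 = 9.34 m.
Hydraulic radius R = A/P = 4.67/9.34 = 0.5004 m.
Velocity V = (1/n)*R^(2/3)*S^(1/2) = (1/0.048)*0.5004^(2/3)*0.0067^(1/2) = 1.0749 m/s.
Discharge Q = A * V = 4.67 * 1.0749 = 5.024 m^3/s.

5.024


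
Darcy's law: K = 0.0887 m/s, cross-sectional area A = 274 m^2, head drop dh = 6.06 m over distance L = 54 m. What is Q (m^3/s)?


Darcy's law: Q = K * A * i, where i = dh/L.
Hydraulic gradient i = 6.06 / 54 = 0.112222.
Q = 0.0887 * 274 * 0.112222
  = 2.7274 m^3/s.

2.7274


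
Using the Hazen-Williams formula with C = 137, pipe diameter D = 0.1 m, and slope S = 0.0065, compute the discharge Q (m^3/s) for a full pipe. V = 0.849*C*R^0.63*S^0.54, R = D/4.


For a full circular pipe, R = D/4 = 0.1/4 = 0.025 m.
V = 0.849 * 137 * 0.025^0.63 * 0.0065^0.54
  = 0.849 * 137 * 0.097882 * 0.065913
  = 0.7504 m/s.
Pipe area A = pi*D^2/4 = pi*0.1^2/4 = 0.0079 m^2.
Q = A * V = 0.0079 * 0.7504 = 0.0059 m^3/s.

0.0059


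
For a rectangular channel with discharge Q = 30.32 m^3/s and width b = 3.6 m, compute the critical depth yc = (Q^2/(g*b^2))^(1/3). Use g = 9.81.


Using yc = (Q^2 / (g * b^2))^(1/3):
Q^2 = 30.32^2 = 919.3.
g * b^2 = 9.81 * 3.6^2 = 9.81 * 12.96 = 127.14.
Q^2 / (g*b^2) = 919.3 / 127.14 = 7.2306.
yc = 7.2306^(1/3) = 1.9337 m.

1.9337


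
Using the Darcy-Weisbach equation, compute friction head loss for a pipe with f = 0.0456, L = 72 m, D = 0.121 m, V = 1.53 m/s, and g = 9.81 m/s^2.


Darcy-Weisbach equation: h_f = f * (L/D) * V^2/(2g).
f * L/D = 0.0456 * 72/0.121 = 27.1339.
V^2/(2g) = 1.53^2 / (2*9.81) = 2.3409 / 19.62 = 0.1193 m.
h_f = 27.1339 * 0.1193 = 3.237 m.

3.237


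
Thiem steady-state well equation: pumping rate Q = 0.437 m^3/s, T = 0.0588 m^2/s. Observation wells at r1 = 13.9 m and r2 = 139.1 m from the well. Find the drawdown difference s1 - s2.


Thiem equation: s1 - s2 = Q/(2*pi*T) * ln(r2/r1).
ln(r2/r1) = ln(139.1/13.9) = 2.3033.
Q/(2*pi*T) = 0.437 / (2*pi*0.0588) = 0.437 / 0.3695 = 1.1828.
s1 - s2 = 1.1828 * 2.3033 = 2.7244 m.

2.7244


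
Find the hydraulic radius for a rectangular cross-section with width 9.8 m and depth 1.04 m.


For a rectangular section:
Flow area A = b * y = 9.8 * 1.04 = 10.19 m^2.
Wetted perimeter P = b + 2y = 9.8 + 2*1.04 = 11.88 m.
Hydraulic radius R = A/P = 10.19 / 11.88 = 0.8579 m.

0.8579


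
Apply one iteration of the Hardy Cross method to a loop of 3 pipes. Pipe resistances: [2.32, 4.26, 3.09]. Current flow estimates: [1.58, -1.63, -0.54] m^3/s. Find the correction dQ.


Numerator terms (r*Q*|Q|): 2.32*1.58*|1.58| = 5.7916; 4.26*-1.63*|-1.63| = -11.3184; 3.09*-0.54*|-0.54| = -0.901.
Sum of numerator = -6.4278.
Denominator terms (r*|Q|): 2.32*|1.58| = 3.6656; 4.26*|-1.63| = 6.9438; 3.09*|-0.54| = 1.6686.
2 * sum of denominator = 2 * 12.278 = 24.556.
dQ = --6.4278 / 24.556 = 0.2618 m^3/s.

0.2618


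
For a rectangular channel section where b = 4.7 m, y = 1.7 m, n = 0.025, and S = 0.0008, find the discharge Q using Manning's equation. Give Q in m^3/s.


For a rectangular channel, the cross-sectional area A = b * y = 4.7 * 1.7 = 7.99 m^2.
The wetted perimeter P = b + 2y = 4.7 + 2*1.7 = 8.1 m.
Hydraulic radius R = A/P = 7.99/8.1 = 0.9864 m.
Velocity V = (1/n)*R^(2/3)*S^(1/2) = (1/0.025)*0.9864^(2/3)*0.0008^(1/2) = 1.1211 m/s.
Discharge Q = A * V = 7.99 * 1.1211 = 8.958 m^3/s.

8.958


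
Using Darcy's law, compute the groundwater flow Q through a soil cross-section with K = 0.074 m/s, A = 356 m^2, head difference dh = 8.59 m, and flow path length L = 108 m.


Darcy's law: Q = K * A * i, where i = dh/L.
Hydraulic gradient i = 8.59 / 108 = 0.079537.
Q = 0.074 * 356 * 0.079537
  = 2.0953 m^3/s.

2.0953


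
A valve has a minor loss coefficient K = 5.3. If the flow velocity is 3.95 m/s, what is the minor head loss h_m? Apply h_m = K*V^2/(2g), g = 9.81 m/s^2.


Minor loss formula: h_m = K * V^2/(2g).
V^2 = 3.95^2 = 15.6025.
V^2/(2g) = 15.6025 / 19.62 = 0.7952 m.
h_m = 5.3 * 0.7952 = 4.2147 m.

4.2147


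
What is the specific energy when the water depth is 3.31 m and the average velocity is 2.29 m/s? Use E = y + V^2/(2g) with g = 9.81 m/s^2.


Specific energy E = y + V^2/(2g).
Velocity head = V^2/(2g) = 2.29^2 / (2*9.81) = 5.2441 / 19.62 = 0.2673 m.
E = 3.31 + 0.2673 = 3.5773 m.

3.5773


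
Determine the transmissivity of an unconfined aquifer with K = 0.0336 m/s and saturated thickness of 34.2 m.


Transmissivity is defined as T = K * h.
T = 0.0336 * 34.2
  = 1.1491 m^2/s.

1.1491


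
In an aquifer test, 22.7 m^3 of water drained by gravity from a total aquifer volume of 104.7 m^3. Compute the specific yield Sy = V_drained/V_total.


Specific yield Sy = Volume drained / Total volume.
Sy = 22.7 / 104.7
   = 0.2168.

0.2168


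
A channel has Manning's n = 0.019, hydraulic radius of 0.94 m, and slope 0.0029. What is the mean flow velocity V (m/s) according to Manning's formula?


Manning's equation gives V = (1/n) * R^(2/3) * S^(1/2).
First, compute R^(2/3) = 0.94^(2/3) = 0.9596.
Next, S^(1/2) = 0.0029^(1/2) = 0.053852.
Then 1/n = 1/0.019 = 52.63.
V = 52.63 * 0.9596 * 0.053852 = 2.7198 m/s.

2.7198


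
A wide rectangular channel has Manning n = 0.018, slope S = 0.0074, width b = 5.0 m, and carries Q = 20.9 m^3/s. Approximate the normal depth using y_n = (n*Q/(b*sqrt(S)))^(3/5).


We use the wide-channel approximation y_n = (n*Q/(b*sqrt(S)))^(3/5).
sqrt(S) = sqrt(0.0074) = 0.086023.
Numerator: n*Q = 0.018 * 20.9 = 0.3762.
Denominator: b*sqrt(S) = 5.0 * 0.086023 = 0.430115.
arg = 0.8746.
y_n = 0.8746^(3/5) = 0.9228 m.

0.9228


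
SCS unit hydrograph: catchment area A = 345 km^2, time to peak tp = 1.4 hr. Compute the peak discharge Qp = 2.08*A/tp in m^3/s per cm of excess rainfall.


SCS formula: Qp = 2.08 * A / tp.
Qp = 2.08 * 345 / 1.4
   = 717.6 / 1.4
   = 512.57 m^3/s per cm.

512.57


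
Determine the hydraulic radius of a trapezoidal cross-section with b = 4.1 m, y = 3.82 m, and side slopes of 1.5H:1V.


For a trapezoidal section with side slope z:
A = (b + z*y)*y = (4.1 + 1.5*3.82)*3.82 = 37.551 m^2.
P = b + 2*y*sqrt(1 + z^2) = 4.1 + 2*3.82*sqrt(1 + 1.5^2) = 17.873 m.
R = A/P = 37.551 / 17.873 = 2.1009 m.

2.1009


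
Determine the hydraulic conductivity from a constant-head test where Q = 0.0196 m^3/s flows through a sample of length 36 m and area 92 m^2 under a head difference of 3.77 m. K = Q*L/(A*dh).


From K = Q*L / (A*dh):
Numerator: Q*L = 0.0196 * 36 = 0.7056.
Denominator: A*dh = 92 * 3.77 = 346.84.
K = 0.7056 / 346.84 = 0.002034 m/s.

0.002034


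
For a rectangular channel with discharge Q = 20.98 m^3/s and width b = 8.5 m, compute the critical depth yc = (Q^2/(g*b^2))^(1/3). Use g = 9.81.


Using yc = (Q^2 / (g * b^2))^(1/3):
Q^2 = 20.98^2 = 440.16.
g * b^2 = 9.81 * 8.5^2 = 9.81 * 72.25 = 708.77.
Q^2 / (g*b^2) = 440.16 / 708.77 = 0.621.
yc = 0.621^(1/3) = 0.8532 m.

0.8532


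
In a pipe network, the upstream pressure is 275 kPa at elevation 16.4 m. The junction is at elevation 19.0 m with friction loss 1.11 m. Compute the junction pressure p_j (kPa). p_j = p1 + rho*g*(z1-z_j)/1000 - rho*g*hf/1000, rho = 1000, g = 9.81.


Junction pressure: p_j = p1 + rho*g*(z1 - z_j)/1000 - rho*g*hf/1000.
Elevation term = 1000*9.81*(16.4 - 19.0)/1000 = -25.506 kPa.
Friction term = 1000*9.81*1.11/1000 = 10.889 kPa.
p_j = 275 + -25.506 - 10.889 = 238.6 kPa.

238.6


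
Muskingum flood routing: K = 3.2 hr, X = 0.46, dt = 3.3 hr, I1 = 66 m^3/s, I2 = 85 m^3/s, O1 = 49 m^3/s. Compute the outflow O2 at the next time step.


Muskingum coefficients:
denom = 2*K*(1-X) + dt = 2*3.2*(1-0.46) + 3.3 = 6.756.
C0 = (dt - 2*K*X)/denom = (3.3 - 2*3.2*0.46)/6.756 = 0.0527.
C1 = (dt + 2*K*X)/denom = (3.3 + 2*3.2*0.46)/6.756 = 0.9242.
C2 = (2*K*(1-X) - dt)/denom = 0.0231.
O2 = C0*I2 + C1*I1 + C2*O1
   = 0.0527*85 + 0.9242*66 + 0.0231*49
   = 66.61 m^3/s.

66.61


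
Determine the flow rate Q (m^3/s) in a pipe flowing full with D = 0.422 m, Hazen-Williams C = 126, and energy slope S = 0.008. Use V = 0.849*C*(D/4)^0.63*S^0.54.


For a full circular pipe, R = D/4 = 0.422/4 = 0.1055 m.
V = 0.849 * 126 * 0.1055^0.63 * 0.008^0.54
  = 0.849 * 126 * 0.242465 * 0.073734
  = 1.9125 m/s.
Pipe area A = pi*D^2/4 = pi*0.422^2/4 = 0.1399 m^2.
Q = A * V = 0.1399 * 1.9125 = 0.2675 m^3/s.

0.2675


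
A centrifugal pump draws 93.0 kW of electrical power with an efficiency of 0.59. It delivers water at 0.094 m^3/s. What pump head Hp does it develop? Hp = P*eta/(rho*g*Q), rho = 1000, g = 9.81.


Pump head formula: Hp = P * eta / (rho * g * Q).
Numerator: P * eta = 93.0 * 1000 * 0.59 = 54870.0 W.
Denominator: rho * g * Q = 1000 * 9.81 * 0.094 = 922.14.
Hp = 54870.0 / 922.14 = 59.5 m.

59.5


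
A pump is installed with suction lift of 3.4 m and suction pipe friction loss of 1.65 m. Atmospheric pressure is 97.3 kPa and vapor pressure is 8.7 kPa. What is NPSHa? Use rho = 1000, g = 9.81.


NPSHa = p_atm/(rho*g) - z_s - hf_s - p_vap/(rho*g).
p_atm/(rho*g) = 97.3*1000 / (1000*9.81) = 9.918 m.
p_vap/(rho*g) = 8.7*1000 / (1000*9.81) = 0.887 m.
NPSHa = 9.918 - 3.4 - 1.65 - 0.887
      = 3.98 m.

3.98


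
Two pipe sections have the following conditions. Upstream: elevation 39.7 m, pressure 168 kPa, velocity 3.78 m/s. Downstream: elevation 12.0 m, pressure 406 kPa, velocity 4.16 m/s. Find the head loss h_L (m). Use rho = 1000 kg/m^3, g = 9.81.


Total head at each section: H = z + p/(rho*g) + V^2/(2g).
H1 = 39.7 + 168*1000/(1000*9.81) + 3.78^2/(2*9.81)
   = 39.7 + 17.125 + 0.7283
   = 57.554 m.
H2 = 12.0 + 406*1000/(1000*9.81) + 4.16^2/(2*9.81)
   = 12.0 + 41.386 + 0.882
   = 54.268 m.
h_L = H1 - H2 = 57.554 - 54.268 = 3.285 m.

3.285


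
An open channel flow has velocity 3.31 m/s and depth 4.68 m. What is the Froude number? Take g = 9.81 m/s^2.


The Froude number is defined as Fr = V / sqrt(g*y).
g*y = 9.81 * 4.68 = 45.9108.
sqrt(g*y) = sqrt(45.9108) = 6.7758.
Fr = 3.31 / 6.7758 = 0.4885.

0.4885


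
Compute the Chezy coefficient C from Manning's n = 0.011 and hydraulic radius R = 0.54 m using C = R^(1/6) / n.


The Chezy coefficient relates to Manning's n through C = R^(1/6) / n.
R^(1/6) = 0.54^(1/6) = 0.9024.
C = 0.9024 / 0.011 = 82.04 m^(1/2)/s.

82.04


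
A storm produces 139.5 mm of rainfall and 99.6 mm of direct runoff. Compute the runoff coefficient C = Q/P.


The runoff coefficient C = runoff depth / rainfall depth.
C = 99.6 / 139.5
  = 0.714.

0.714


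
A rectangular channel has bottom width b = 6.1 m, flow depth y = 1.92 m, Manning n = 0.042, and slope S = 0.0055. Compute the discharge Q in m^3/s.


For a rectangular channel, the cross-sectional area A = b * y = 6.1 * 1.92 = 11.71 m^2.
The wetted perimeter P = b + 2y = 6.1 + 2*1.92 = 9.94 m.
Hydraulic radius R = A/P = 11.71/9.94 = 1.1783 m.
Velocity V = (1/n)*R^(2/3)*S^(1/2) = (1/0.042)*1.1783^(2/3)*0.0055^(1/2) = 1.9698 m/s.
Discharge Q = A * V = 11.71 * 1.9698 = 23.071 m^3/s.

23.071


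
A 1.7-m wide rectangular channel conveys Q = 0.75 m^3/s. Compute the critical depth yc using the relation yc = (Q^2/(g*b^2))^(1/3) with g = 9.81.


Using yc = (Q^2 / (g * b^2))^(1/3):
Q^2 = 0.75^2 = 0.56.
g * b^2 = 9.81 * 1.7^2 = 9.81 * 2.89 = 28.35.
Q^2 / (g*b^2) = 0.56 / 28.35 = 0.0198.
yc = 0.0198^(1/3) = 0.2707 m.

0.2707


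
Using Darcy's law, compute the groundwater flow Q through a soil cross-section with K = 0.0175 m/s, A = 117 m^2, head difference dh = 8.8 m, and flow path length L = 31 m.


Darcy's law: Q = K * A * i, where i = dh/L.
Hydraulic gradient i = 8.8 / 31 = 0.283871.
Q = 0.0175 * 117 * 0.283871
  = 0.5812 m^3/s.

0.5812


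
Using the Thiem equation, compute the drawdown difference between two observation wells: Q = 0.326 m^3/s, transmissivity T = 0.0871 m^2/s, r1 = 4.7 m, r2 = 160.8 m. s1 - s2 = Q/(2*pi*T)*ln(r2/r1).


Thiem equation: s1 - s2 = Q/(2*pi*T) * ln(r2/r1).
ln(r2/r1) = ln(160.8/4.7) = 3.5326.
Q/(2*pi*T) = 0.326 / (2*pi*0.0871) = 0.326 / 0.5473 = 0.5957.
s1 - s2 = 0.5957 * 3.5326 = 2.1043 m.

2.1043


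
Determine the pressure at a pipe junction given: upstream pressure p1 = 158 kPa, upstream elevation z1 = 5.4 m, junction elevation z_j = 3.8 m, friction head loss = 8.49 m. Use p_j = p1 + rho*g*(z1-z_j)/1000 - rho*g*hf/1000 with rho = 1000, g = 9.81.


Junction pressure: p_j = p1 + rho*g*(z1 - z_j)/1000 - rho*g*hf/1000.
Elevation term = 1000*9.81*(5.4 - 3.8)/1000 = 15.696 kPa.
Friction term = 1000*9.81*8.49/1000 = 83.287 kPa.
p_j = 158 + 15.696 - 83.287 = 90.41 kPa.

90.41


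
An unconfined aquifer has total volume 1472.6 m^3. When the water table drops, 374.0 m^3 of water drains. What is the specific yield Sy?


Specific yield Sy = Volume drained / Total volume.
Sy = 374.0 / 1472.6
   = 0.254.

0.254


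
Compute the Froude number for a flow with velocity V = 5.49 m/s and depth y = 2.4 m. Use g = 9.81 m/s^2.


The Froude number is defined as Fr = V / sqrt(g*y).
g*y = 9.81 * 2.4 = 23.544.
sqrt(g*y) = sqrt(23.544) = 4.8522.
Fr = 5.49 / 4.8522 = 1.1314.

1.1314


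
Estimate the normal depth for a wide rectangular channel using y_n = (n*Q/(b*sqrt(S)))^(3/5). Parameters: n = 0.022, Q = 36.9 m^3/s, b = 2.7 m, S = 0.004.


We use the wide-channel approximation y_n = (n*Q/(b*sqrt(S)))^(3/5).
sqrt(S) = sqrt(0.004) = 0.063246.
Numerator: n*Q = 0.022 * 36.9 = 0.8118.
Denominator: b*sqrt(S) = 2.7 * 0.063246 = 0.170764.
arg = 4.754.
y_n = 4.754^(3/5) = 2.5482 m.

2.5482


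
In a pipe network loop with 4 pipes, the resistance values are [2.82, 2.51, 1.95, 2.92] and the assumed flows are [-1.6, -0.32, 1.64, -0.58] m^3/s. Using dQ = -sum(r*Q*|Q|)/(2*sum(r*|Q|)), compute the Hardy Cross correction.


Numerator terms (r*Q*|Q|): 2.82*-1.6*|-1.6| = -7.2192; 2.51*-0.32*|-0.32| = -0.257; 1.95*1.64*|1.64| = 5.2447; 2.92*-0.58*|-0.58| = -0.9823.
Sum of numerator = -3.2138.
Denominator terms (r*|Q|): 2.82*|-1.6| = 4.512; 2.51*|-0.32| = 0.8032; 1.95*|1.64| = 3.198; 2.92*|-0.58| = 1.6936.
2 * sum of denominator = 2 * 10.2068 = 20.4136.
dQ = --3.2138 / 20.4136 = 0.1574 m^3/s.

0.1574


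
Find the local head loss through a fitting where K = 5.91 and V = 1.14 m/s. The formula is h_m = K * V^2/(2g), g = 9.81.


Minor loss formula: h_m = K * V^2/(2g).
V^2 = 1.14^2 = 1.2996.
V^2/(2g) = 1.2996 / 19.62 = 0.0662 m.
h_m = 5.91 * 0.0662 = 0.3915 m.

0.3915


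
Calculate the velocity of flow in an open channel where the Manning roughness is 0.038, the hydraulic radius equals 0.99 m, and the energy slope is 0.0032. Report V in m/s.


Manning's equation gives V = (1/n) * R^(2/3) * S^(1/2).
First, compute R^(2/3) = 0.99^(2/3) = 0.9933.
Next, S^(1/2) = 0.0032^(1/2) = 0.056569.
Then 1/n = 1/0.038 = 26.32.
V = 26.32 * 0.9933 * 0.056569 = 1.4787 m/s.

1.4787


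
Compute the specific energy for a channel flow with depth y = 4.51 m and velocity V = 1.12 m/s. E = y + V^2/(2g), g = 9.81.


Specific energy E = y + V^2/(2g).
Velocity head = V^2/(2g) = 1.12^2 / (2*9.81) = 1.2544 / 19.62 = 0.0639 m.
E = 4.51 + 0.0639 = 4.5739 m.

4.5739


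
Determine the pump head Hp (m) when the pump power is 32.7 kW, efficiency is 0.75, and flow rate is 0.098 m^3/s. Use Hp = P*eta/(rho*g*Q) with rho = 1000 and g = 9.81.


Pump head formula: Hp = P * eta / (rho * g * Q).
Numerator: P * eta = 32.7 * 1000 * 0.75 = 24525.0 W.
Denominator: rho * g * Q = 1000 * 9.81 * 0.098 = 961.38.
Hp = 24525.0 / 961.38 = 25.51 m.

25.51


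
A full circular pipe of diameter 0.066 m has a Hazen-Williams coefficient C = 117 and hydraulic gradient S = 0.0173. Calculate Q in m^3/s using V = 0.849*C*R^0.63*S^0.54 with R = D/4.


For a full circular pipe, R = D/4 = 0.066/4 = 0.0165 m.
V = 0.849 * 117 * 0.0165^0.63 * 0.0173^0.54
  = 0.849 * 117 * 0.075338 * 0.111827
  = 0.8369 m/s.
Pipe area A = pi*D^2/4 = pi*0.066^2/4 = 0.0034 m^2.
Q = A * V = 0.0034 * 0.8369 = 0.0029 m^3/s.

0.0029


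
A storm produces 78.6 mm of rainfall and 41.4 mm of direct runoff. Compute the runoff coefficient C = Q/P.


The runoff coefficient C = runoff depth / rainfall depth.
C = 41.4 / 78.6
  = 0.5267.

0.5267


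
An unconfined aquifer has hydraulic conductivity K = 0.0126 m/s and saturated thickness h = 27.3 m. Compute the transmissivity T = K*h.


Transmissivity is defined as T = K * h.
T = 0.0126 * 27.3
  = 0.344 m^2/s.

0.344


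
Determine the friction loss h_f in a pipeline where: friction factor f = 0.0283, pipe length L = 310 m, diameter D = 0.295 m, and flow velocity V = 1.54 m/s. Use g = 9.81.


Darcy-Weisbach equation: h_f = f * (L/D) * V^2/(2g).
f * L/D = 0.0283 * 310/0.295 = 29.739.
V^2/(2g) = 1.54^2 / (2*9.81) = 2.3716 / 19.62 = 0.1209 m.
h_f = 29.739 * 0.1209 = 3.595 m.

3.595


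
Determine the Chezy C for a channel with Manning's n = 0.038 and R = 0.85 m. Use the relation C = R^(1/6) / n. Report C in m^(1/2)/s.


The Chezy coefficient relates to Manning's n through C = R^(1/6) / n.
R^(1/6) = 0.85^(1/6) = 0.973277.
C = 0.973277 / 0.038 = 25.61 m^(1/2)/s.

25.61


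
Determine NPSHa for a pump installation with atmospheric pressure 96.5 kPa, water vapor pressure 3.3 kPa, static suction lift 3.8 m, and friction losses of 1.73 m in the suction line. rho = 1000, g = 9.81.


NPSHa = p_atm/(rho*g) - z_s - hf_s - p_vap/(rho*g).
p_atm/(rho*g) = 96.5*1000 / (1000*9.81) = 9.837 m.
p_vap/(rho*g) = 3.3*1000 / (1000*9.81) = 0.336 m.
NPSHa = 9.837 - 3.8 - 1.73 - 0.336
      = 3.97 m.

3.97
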